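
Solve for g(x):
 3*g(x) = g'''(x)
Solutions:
 g(x) = C3*exp(3^(1/3)*x) + (C1*sin(3^(5/6)*x/2) + C2*cos(3^(5/6)*x/2))*exp(-3^(1/3)*x/2)


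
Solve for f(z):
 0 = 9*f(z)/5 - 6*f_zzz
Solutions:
 f(z) = C3*exp(10^(2/3)*3^(1/3)*z/10) + (C1*sin(10^(2/3)*3^(5/6)*z/20) + C2*cos(10^(2/3)*3^(5/6)*z/20))*exp(-10^(2/3)*3^(1/3)*z/20)


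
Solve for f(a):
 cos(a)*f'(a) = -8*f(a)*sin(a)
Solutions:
 f(a) = C1*cos(a)^8


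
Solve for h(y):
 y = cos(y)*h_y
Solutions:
 h(y) = C1 + Integral(y/cos(y), y)


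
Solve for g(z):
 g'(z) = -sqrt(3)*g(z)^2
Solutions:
 g(z) = 1/(C1 + sqrt(3)*z)


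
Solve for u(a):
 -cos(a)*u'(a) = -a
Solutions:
 u(a) = C1 + Integral(a/cos(a), a)


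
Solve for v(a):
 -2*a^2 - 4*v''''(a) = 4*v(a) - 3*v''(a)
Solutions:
 v(a) = -a^2/2 + (C1*sin(a*sin(atan(sqrt(55)/3)/2)) + C2*cos(a*sin(atan(sqrt(55)/3)/2)))*exp(-a*cos(atan(sqrt(55)/3)/2)) + (C3*sin(a*sin(atan(sqrt(55)/3)/2)) + C4*cos(a*sin(atan(sqrt(55)/3)/2)))*exp(a*cos(atan(sqrt(55)/3)/2)) - 3/4


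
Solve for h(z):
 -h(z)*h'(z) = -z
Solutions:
 h(z) = -sqrt(C1 + z^2)
 h(z) = sqrt(C1 + z^2)


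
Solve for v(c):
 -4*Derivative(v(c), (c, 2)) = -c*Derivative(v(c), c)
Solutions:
 v(c) = C1 + C2*erfi(sqrt(2)*c/4)


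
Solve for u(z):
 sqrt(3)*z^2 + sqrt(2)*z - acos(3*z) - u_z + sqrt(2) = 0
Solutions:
 u(z) = C1 + sqrt(3)*z^3/3 + sqrt(2)*z^2/2 - z*acos(3*z) + sqrt(2)*z + sqrt(1 - 9*z^2)/3


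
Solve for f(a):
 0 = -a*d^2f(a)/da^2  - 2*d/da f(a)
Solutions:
 f(a) = C1 + C2/a


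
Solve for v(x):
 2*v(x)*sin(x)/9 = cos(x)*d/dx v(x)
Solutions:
 v(x) = C1/cos(x)^(2/9)


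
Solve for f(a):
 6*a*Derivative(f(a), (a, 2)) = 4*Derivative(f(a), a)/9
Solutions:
 f(a) = C1 + C2*a^(29/27)


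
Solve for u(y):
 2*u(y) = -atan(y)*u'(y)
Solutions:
 u(y) = C1*exp(-2*Integral(1/atan(y), y))


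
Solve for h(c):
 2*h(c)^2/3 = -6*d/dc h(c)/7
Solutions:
 h(c) = 9/(C1 + 7*c)


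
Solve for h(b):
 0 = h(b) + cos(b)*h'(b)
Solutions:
 h(b) = C1*sqrt(sin(b) - 1)/sqrt(sin(b) + 1)


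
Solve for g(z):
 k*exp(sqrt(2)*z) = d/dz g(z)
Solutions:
 g(z) = C1 + sqrt(2)*k*exp(sqrt(2)*z)/2


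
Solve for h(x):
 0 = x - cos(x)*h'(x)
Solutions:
 h(x) = C1 + Integral(x/cos(x), x)


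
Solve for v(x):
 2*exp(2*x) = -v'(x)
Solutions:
 v(x) = C1 - exp(2*x)


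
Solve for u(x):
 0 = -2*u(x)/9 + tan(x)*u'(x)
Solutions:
 u(x) = C1*sin(x)^(2/9)


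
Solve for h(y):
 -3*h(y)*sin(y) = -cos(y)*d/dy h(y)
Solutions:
 h(y) = C1/cos(y)^3


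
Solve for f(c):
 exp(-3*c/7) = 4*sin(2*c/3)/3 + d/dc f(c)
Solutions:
 f(c) = C1 + 2*cos(2*c/3) - 7*exp(-3*c/7)/3


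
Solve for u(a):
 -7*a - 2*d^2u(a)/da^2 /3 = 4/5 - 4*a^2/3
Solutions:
 u(a) = C1 + C2*a + a^4/6 - 7*a^3/4 - 3*a^2/5


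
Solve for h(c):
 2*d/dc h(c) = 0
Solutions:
 h(c) = C1


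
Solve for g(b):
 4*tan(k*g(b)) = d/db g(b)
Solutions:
 g(b) = Piecewise((-asin(exp(C1*k + 4*b*k))/k + pi/k, Ne(k, 0)), (nan, True))
 g(b) = Piecewise((asin(exp(C1*k + 4*b*k))/k, Ne(k, 0)), (nan, True))


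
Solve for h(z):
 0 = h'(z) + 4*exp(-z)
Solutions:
 h(z) = C1 + 4*exp(-z)


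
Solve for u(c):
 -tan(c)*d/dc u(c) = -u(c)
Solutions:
 u(c) = C1*sin(c)


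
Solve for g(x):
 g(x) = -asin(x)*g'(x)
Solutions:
 g(x) = C1*exp(-Integral(1/asin(x), x))


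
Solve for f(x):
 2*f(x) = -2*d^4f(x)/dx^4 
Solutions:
 f(x) = (C1*sin(sqrt(2)*x/2) + C2*cos(sqrt(2)*x/2))*exp(-sqrt(2)*x/2) + (C3*sin(sqrt(2)*x/2) + C4*cos(sqrt(2)*x/2))*exp(sqrt(2)*x/2)


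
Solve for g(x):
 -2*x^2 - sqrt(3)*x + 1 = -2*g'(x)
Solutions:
 g(x) = C1 + x^3/3 + sqrt(3)*x^2/4 - x/2


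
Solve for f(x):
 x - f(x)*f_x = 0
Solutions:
 f(x) = -sqrt(C1 + x^2)
 f(x) = sqrt(C1 + x^2)


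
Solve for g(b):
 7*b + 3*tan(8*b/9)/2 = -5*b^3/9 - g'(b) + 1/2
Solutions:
 g(b) = C1 - 5*b^4/36 - 7*b^2/2 + b/2 + 27*log(cos(8*b/9))/16


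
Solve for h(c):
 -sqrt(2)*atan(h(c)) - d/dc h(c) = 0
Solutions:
 Integral(1/atan(_y), (_y, h(c))) = C1 - sqrt(2)*c


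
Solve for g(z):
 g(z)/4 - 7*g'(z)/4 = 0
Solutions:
 g(z) = C1*exp(z/7)


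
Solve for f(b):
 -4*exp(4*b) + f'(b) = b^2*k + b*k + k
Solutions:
 f(b) = C1 + b^3*k/3 + b^2*k/2 + b*k + exp(4*b)


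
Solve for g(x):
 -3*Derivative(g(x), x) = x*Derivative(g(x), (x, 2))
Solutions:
 g(x) = C1 + C2/x^2


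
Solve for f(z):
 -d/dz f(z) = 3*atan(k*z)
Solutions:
 f(z) = C1 - 3*Piecewise((z*atan(k*z) - log(k^2*z^2 + 1)/(2*k), Ne(k, 0)), (0, True))


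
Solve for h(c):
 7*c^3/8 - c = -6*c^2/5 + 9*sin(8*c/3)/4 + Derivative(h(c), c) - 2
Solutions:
 h(c) = C1 + 7*c^4/32 + 2*c^3/5 - c^2/2 + 2*c + 27*cos(8*c/3)/32


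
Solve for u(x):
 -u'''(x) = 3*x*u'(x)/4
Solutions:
 u(x) = C1 + Integral(C2*airyai(-6^(1/3)*x/2) + C3*airybi(-6^(1/3)*x/2), x)


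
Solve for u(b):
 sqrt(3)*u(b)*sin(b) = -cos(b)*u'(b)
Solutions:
 u(b) = C1*cos(b)^(sqrt(3))


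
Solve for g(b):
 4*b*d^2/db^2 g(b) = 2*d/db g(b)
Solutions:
 g(b) = C1 + C2*b^(3/2)


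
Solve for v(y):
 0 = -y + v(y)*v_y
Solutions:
 v(y) = -sqrt(C1 + y^2)
 v(y) = sqrt(C1 + y^2)


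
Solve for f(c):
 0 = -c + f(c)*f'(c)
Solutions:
 f(c) = -sqrt(C1 + c^2)
 f(c) = sqrt(C1 + c^2)


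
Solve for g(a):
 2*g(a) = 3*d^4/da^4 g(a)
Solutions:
 g(a) = C1*exp(-2^(1/4)*3^(3/4)*a/3) + C2*exp(2^(1/4)*3^(3/4)*a/3) + C3*sin(2^(1/4)*3^(3/4)*a/3) + C4*cos(2^(1/4)*3^(3/4)*a/3)


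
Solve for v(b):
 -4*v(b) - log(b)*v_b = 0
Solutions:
 v(b) = C1*exp(-4*li(b))


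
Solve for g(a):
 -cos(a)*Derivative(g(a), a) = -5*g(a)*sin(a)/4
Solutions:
 g(a) = C1/cos(a)^(5/4)


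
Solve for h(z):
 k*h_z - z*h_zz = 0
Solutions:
 h(z) = C1 + z^(re(k) + 1)*(C2*sin(log(z)*Abs(im(k))) + C3*cos(log(z)*im(k)))


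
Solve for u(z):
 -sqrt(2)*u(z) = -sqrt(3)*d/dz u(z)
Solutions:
 u(z) = C1*exp(sqrt(6)*z/3)


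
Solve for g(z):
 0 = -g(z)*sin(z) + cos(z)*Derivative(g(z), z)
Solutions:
 g(z) = C1/cos(z)


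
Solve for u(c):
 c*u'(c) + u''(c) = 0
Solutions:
 u(c) = C1 + C2*erf(sqrt(2)*c/2)


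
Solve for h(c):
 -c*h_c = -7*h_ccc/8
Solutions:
 h(c) = C1 + Integral(C2*airyai(2*7^(2/3)*c/7) + C3*airybi(2*7^(2/3)*c/7), c)


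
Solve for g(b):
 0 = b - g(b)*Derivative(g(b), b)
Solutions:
 g(b) = -sqrt(C1 + b^2)
 g(b) = sqrt(C1 + b^2)


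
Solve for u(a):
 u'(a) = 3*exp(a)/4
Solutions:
 u(a) = C1 + 3*exp(a)/4


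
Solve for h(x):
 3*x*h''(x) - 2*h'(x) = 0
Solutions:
 h(x) = C1 + C2*x^(5/3)


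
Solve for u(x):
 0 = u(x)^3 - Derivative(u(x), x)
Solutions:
 u(x) = -sqrt(2)*sqrt(-1/(C1 + x))/2
 u(x) = sqrt(2)*sqrt(-1/(C1 + x))/2


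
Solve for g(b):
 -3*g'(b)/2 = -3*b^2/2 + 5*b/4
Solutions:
 g(b) = C1 + b^3/3 - 5*b^2/12


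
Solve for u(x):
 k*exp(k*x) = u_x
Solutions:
 u(x) = C1 + exp(k*x)


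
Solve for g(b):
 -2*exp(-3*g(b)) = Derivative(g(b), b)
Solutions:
 g(b) = log(C1 - 6*b)/3
 g(b) = log((-3^(1/3) - 3^(5/6)*I)*(C1 - 2*b)^(1/3)/2)
 g(b) = log((-3^(1/3) + 3^(5/6)*I)*(C1 - 2*b)^(1/3)/2)


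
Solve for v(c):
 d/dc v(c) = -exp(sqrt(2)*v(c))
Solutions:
 v(c) = sqrt(2)*(2*log(1/(C1 + c)) - log(2))/4


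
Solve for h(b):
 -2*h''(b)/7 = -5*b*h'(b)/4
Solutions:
 h(b) = C1 + C2*erfi(sqrt(35)*b/4)


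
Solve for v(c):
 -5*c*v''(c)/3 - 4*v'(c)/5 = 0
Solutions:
 v(c) = C1 + C2*c^(13/25)


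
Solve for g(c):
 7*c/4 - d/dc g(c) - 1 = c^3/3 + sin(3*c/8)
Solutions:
 g(c) = C1 - c^4/12 + 7*c^2/8 - c + 8*cos(3*c/8)/3


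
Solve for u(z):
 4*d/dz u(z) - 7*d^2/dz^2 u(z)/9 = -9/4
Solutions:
 u(z) = C1 + C2*exp(36*z/7) - 9*z/16


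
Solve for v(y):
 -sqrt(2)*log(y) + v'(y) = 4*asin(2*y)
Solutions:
 v(y) = C1 + sqrt(2)*y*(log(y) - 1) + 4*y*asin(2*y) + 2*sqrt(1 - 4*y^2)


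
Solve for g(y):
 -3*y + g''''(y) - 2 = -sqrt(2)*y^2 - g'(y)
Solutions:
 g(y) = C1 + C4*exp(-y) - sqrt(2)*y^3/3 + 3*y^2/2 + 2*y + (C2*sin(sqrt(3)*y/2) + C3*cos(sqrt(3)*y/2))*exp(y/2)


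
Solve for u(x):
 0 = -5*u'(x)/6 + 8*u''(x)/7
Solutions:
 u(x) = C1 + C2*exp(35*x/48)


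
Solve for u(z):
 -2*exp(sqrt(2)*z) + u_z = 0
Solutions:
 u(z) = C1 + sqrt(2)*exp(sqrt(2)*z)


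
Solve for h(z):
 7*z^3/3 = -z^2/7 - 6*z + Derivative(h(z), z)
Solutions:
 h(z) = C1 + 7*z^4/12 + z^3/21 + 3*z^2


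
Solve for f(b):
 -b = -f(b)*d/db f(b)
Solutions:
 f(b) = -sqrt(C1 + b^2)
 f(b) = sqrt(C1 + b^2)


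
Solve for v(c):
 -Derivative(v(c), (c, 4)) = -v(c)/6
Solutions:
 v(c) = C1*exp(-6^(3/4)*c/6) + C2*exp(6^(3/4)*c/6) + C3*sin(6^(3/4)*c/6) + C4*cos(6^(3/4)*c/6)


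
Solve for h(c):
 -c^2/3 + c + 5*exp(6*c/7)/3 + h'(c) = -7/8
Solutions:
 h(c) = C1 + c^3/9 - c^2/2 - 7*c/8 - 35*exp(6*c/7)/18


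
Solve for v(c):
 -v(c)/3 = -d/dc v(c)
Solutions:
 v(c) = C1*exp(c/3)


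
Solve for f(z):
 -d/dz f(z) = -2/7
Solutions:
 f(z) = C1 + 2*z/7


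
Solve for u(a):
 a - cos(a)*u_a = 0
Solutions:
 u(a) = C1 + Integral(a/cos(a), a)


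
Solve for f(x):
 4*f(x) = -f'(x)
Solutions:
 f(x) = C1*exp(-4*x)


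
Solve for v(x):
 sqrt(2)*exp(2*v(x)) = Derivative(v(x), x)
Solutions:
 v(x) = log(-sqrt(-1/(C1 + sqrt(2)*x))) - log(2)/2
 v(x) = log(-1/(C1 + sqrt(2)*x))/2 - log(2)/2


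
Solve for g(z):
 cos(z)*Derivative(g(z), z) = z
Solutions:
 g(z) = C1 + Integral(z/cos(z), z)


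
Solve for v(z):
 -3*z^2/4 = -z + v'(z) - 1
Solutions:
 v(z) = C1 - z^3/4 + z^2/2 + z


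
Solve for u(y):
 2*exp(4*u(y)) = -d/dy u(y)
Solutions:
 u(y) = log(-I*(1/(C1 + 8*y))^(1/4))
 u(y) = log(I*(1/(C1 + 8*y))^(1/4))
 u(y) = log(-(1/(C1 + 8*y))^(1/4))
 u(y) = log(1/(C1 + 8*y))/4


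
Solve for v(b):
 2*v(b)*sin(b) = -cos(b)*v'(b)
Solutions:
 v(b) = C1*cos(b)^2


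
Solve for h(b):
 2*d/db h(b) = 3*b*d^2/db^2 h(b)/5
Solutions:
 h(b) = C1 + C2*b^(13/3)


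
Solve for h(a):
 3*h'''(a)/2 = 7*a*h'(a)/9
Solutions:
 h(a) = C1 + Integral(C2*airyai(14^(1/3)*a/3) + C3*airybi(14^(1/3)*a/3), a)


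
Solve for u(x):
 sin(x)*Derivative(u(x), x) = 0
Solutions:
 u(x) = C1


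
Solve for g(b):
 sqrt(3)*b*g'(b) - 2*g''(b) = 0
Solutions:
 g(b) = C1 + C2*erfi(3^(1/4)*b/2)


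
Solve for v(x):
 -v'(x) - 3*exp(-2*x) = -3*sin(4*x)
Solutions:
 v(x) = C1 - 3*cos(4*x)/4 + 3*exp(-2*x)/2


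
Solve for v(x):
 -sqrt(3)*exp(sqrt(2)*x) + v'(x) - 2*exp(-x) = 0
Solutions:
 v(x) = C1 + sqrt(6)*exp(sqrt(2)*x)/2 - 2*exp(-x)


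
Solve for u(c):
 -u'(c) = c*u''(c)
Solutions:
 u(c) = C1 + C2*log(c)


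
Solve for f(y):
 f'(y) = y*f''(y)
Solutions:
 f(y) = C1 + C2*y^2


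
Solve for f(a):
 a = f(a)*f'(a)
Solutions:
 f(a) = -sqrt(C1 + a^2)
 f(a) = sqrt(C1 + a^2)


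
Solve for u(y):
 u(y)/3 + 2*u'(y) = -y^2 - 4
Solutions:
 u(y) = C1*exp(-y/6) - 3*y^2 + 36*y - 228


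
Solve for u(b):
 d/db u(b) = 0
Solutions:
 u(b) = C1


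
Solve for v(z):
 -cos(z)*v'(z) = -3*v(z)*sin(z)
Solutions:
 v(z) = C1/cos(z)^3


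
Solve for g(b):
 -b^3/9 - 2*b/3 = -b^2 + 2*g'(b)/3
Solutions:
 g(b) = C1 - b^4/24 + b^3/2 - b^2/2


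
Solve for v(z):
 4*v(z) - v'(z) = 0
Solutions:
 v(z) = C1*exp(4*z)


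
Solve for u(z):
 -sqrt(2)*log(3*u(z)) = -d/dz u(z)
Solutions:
 -sqrt(2)*Integral(1/(log(_y) + log(3)), (_y, u(z)))/2 = C1 - z


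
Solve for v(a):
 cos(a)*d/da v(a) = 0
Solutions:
 v(a) = C1


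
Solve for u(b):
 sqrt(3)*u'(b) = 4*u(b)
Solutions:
 u(b) = C1*exp(4*sqrt(3)*b/3)


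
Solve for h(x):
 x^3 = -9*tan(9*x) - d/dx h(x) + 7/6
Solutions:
 h(x) = C1 - x^4/4 + 7*x/6 + log(cos(9*x))


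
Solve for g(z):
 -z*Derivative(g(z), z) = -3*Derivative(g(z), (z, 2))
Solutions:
 g(z) = C1 + C2*erfi(sqrt(6)*z/6)


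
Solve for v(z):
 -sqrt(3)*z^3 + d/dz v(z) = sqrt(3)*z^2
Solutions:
 v(z) = C1 + sqrt(3)*z^4/4 + sqrt(3)*z^3/3


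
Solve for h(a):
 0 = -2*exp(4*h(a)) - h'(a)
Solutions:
 h(a) = log(-I*(1/(C1 + 8*a))^(1/4))
 h(a) = log(I*(1/(C1 + 8*a))^(1/4))
 h(a) = log(-(1/(C1 + 8*a))^(1/4))
 h(a) = log(1/(C1 + 8*a))/4


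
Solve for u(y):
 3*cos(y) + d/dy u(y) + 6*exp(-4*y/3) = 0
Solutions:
 u(y) = C1 - 3*sin(y) + 9*exp(-4*y/3)/2


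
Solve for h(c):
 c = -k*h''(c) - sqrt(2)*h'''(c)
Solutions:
 h(c) = C1 + C2*c + C3*exp(-sqrt(2)*c*k/2) - c^3/(6*k) + sqrt(2)*c^2/(2*k^2)


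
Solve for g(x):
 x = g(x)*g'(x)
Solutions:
 g(x) = -sqrt(C1 + x^2)
 g(x) = sqrt(C1 + x^2)


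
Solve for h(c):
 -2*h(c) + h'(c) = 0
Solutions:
 h(c) = C1*exp(2*c)


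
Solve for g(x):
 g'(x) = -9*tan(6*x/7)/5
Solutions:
 g(x) = C1 + 21*log(cos(6*x/7))/10


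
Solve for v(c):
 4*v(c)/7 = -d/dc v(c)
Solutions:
 v(c) = C1*exp(-4*c/7)


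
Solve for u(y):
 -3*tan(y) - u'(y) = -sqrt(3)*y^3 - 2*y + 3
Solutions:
 u(y) = C1 + sqrt(3)*y^4/4 + y^2 - 3*y + 3*log(cos(y))


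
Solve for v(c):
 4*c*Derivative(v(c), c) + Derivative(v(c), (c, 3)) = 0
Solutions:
 v(c) = C1 + Integral(C2*airyai(-2^(2/3)*c) + C3*airybi(-2^(2/3)*c), c)


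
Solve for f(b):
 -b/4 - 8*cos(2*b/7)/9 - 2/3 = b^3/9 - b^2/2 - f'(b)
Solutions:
 f(b) = C1 + b^4/36 - b^3/6 + b^2/8 + 2*b/3 + 28*sin(2*b/7)/9


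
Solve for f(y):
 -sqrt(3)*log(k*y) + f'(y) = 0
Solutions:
 f(y) = C1 + sqrt(3)*y*log(k*y) - sqrt(3)*y


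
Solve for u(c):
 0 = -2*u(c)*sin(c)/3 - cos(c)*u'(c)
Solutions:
 u(c) = C1*cos(c)^(2/3)


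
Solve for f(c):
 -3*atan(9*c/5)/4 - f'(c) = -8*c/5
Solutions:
 f(c) = C1 + 4*c^2/5 - 3*c*atan(9*c/5)/4 + 5*log(81*c^2 + 25)/24


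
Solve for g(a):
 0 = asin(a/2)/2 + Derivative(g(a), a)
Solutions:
 g(a) = C1 - a*asin(a/2)/2 - sqrt(4 - a^2)/2


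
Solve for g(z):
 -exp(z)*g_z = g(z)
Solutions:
 g(z) = C1*exp(exp(-z))


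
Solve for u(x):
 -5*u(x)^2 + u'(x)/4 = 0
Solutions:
 u(x) = -1/(C1 + 20*x)


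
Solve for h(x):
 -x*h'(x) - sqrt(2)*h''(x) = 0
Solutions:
 h(x) = C1 + C2*erf(2^(1/4)*x/2)


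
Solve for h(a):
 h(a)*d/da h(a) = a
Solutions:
 h(a) = -sqrt(C1 + a^2)
 h(a) = sqrt(C1 + a^2)


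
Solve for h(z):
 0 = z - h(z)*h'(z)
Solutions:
 h(z) = -sqrt(C1 + z^2)
 h(z) = sqrt(C1 + z^2)


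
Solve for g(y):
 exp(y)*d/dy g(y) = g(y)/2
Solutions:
 g(y) = C1*exp(-exp(-y)/2)


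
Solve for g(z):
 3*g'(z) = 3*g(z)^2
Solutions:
 g(z) = -1/(C1 + z)


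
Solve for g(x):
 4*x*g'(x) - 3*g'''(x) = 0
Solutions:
 g(x) = C1 + Integral(C2*airyai(6^(2/3)*x/3) + C3*airybi(6^(2/3)*x/3), x)


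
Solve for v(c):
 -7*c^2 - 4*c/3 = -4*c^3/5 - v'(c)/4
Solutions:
 v(c) = C1 - 4*c^4/5 + 28*c^3/3 + 8*c^2/3


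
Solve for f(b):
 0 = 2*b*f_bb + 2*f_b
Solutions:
 f(b) = C1 + C2*log(b)


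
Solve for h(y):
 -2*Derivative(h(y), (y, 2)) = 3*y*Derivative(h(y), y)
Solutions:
 h(y) = C1 + C2*erf(sqrt(3)*y/2)


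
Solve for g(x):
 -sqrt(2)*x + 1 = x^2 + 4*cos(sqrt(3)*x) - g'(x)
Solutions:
 g(x) = C1 + x^3/3 + sqrt(2)*x^2/2 - x + 4*sqrt(3)*sin(sqrt(3)*x)/3


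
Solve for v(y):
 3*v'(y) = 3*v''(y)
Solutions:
 v(y) = C1 + C2*exp(y)


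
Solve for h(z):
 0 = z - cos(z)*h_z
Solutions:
 h(z) = C1 + Integral(z/cos(z), z)


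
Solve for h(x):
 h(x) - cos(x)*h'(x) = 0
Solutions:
 h(x) = C1*sqrt(sin(x) + 1)/sqrt(sin(x) - 1)


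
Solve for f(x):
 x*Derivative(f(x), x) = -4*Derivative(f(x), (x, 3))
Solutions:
 f(x) = C1 + Integral(C2*airyai(-2^(1/3)*x/2) + C3*airybi(-2^(1/3)*x/2), x)


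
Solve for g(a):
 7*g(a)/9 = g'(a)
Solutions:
 g(a) = C1*exp(7*a/9)


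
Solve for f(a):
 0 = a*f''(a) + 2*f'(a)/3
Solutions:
 f(a) = C1 + C2*a^(1/3)


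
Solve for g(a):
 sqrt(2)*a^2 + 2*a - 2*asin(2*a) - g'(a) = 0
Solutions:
 g(a) = C1 + sqrt(2)*a^3/3 + a^2 - 2*a*asin(2*a) - sqrt(1 - 4*a^2)


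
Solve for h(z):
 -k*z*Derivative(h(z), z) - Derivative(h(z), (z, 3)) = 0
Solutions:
 h(z) = C1 + Integral(C2*airyai(z*(-k)^(1/3)) + C3*airybi(z*(-k)^(1/3)), z)


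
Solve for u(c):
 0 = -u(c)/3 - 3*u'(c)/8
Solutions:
 u(c) = C1*exp(-8*c/9)


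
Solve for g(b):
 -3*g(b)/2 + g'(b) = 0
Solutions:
 g(b) = C1*exp(3*b/2)


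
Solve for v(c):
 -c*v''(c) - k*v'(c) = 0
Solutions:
 v(c) = C1 + c^(1 - re(k))*(C2*sin(log(c)*Abs(im(k))) + C3*cos(log(c)*im(k)))


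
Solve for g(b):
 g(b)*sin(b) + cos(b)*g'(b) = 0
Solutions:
 g(b) = C1*cos(b)


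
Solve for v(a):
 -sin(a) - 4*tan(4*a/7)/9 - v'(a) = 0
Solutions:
 v(a) = C1 + 7*log(cos(4*a/7))/9 + cos(a)


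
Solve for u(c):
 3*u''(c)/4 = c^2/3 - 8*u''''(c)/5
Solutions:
 u(c) = C1 + C2*c + C3*sin(sqrt(30)*c/8) + C4*cos(sqrt(30)*c/8) + c^4/27 - 128*c^2/135


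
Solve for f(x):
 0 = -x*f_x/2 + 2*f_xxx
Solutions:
 f(x) = C1 + Integral(C2*airyai(2^(1/3)*x/2) + C3*airybi(2^(1/3)*x/2), x)


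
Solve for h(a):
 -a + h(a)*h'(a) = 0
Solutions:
 h(a) = -sqrt(C1 + a^2)
 h(a) = sqrt(C1 + a^2)


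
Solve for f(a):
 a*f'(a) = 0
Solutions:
 f(a) = C1


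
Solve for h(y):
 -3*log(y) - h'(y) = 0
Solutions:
 h(y) = C1 - 3*y*log(y) + 3*y


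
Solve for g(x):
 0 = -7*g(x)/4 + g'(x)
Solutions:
 g(x) = C1*exp(7*x/4)


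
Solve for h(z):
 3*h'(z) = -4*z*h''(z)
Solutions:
 h(z) = C1 + C2*z^(1/4)


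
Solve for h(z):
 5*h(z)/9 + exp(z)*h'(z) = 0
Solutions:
 h(z) = C1*exp(5*exp(-z)/9)


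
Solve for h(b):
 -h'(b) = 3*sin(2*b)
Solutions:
 h(b) = C1 + 3*cos(2*b)/2


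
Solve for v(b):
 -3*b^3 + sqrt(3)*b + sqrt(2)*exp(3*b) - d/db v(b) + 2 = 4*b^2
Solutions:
 v(b) = C1 - 3*b^4/4 - 4*b^3/3 + sqrt(3)*b^2/2 + 2*b + sqrt(2)*exp(3*b)/3


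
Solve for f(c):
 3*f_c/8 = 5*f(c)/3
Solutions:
 f(c) = C1*exp(40*c/9)


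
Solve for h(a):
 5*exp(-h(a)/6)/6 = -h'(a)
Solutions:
 h(a) = 6*log(C1 - 5*a/36)


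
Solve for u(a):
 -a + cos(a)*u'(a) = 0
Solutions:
 u(a) = C1 + Integral(a/cos(a), a)


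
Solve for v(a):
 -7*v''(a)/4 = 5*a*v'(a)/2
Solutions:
 v(a) = C1 + C2*erf(sqrt(35)*a/7)


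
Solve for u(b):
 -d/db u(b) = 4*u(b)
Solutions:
 u(b) = C1*exp(-4*b)


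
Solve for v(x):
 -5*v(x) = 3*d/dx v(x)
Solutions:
 v(x) = C1*exp(-5*x/3)


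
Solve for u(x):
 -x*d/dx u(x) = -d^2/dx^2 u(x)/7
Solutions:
 u(x) = C1 + C2*erfi(sqrt(14)*x/2)


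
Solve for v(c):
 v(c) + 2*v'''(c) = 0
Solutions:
 v(c) = C3*exp(-2^(2/3)*c/2) + (C1*sin(2^(2/3)*sqrt(3)*c/4) + C2*cos(2^(2/3)*sqrt(3)*c/4))*exp(2^(2/3)*c/4)


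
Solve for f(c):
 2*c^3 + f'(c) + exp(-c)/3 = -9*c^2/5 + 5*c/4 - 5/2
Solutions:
 f(c) = C1 - c^4/2 - 3*c^3/5 + 5*c^2/8 - 5*c/2 + exp(-c)/3


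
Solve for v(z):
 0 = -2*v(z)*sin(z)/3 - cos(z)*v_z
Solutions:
 v(z) = C1*cos(z)^(2/3)


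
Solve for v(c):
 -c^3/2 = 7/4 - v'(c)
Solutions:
 v(c) = C1 + c^4/8 + 7*c/4


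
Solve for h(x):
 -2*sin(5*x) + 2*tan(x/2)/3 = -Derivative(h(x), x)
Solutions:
 h(x) = C1 + 4*log(cos(x/2))/3 - 2*cos(5*x)/5


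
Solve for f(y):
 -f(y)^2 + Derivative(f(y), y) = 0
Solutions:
 f(y) = -1/(C1 + y)


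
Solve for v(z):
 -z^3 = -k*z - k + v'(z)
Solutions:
 v(z) = C1 + k*z^2/2 + k*z - z^4/4


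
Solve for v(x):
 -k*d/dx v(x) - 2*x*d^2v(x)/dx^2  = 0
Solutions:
 v(x) = C1 + x^(1 - re(k)/2)*(C2*sin(log(x)*Abs(im(k))/2) + C3*cos(log(x)*im(k)/2))


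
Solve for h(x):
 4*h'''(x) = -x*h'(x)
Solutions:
 h(x) = C1 + Integral(C2*airyai(-2^(1/3)*x/2) + C3*airybi(-2^(1/3)*x/2), x)


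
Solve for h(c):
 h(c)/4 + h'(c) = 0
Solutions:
 h(c) = C1*exp(-c/4)


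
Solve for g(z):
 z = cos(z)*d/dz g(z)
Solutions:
 g(z) = C1 + Integral(z/cos(z), z)


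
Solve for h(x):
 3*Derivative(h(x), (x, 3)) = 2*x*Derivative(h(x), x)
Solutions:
 h(x) = C1 + Integral(C2*airyai(2^(1/3)*3^(2/3)*x/3) + C3*airybi(2^(1/3)*3^(2/3)*x/3), x)


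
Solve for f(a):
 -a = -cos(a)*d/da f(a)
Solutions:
 f(a) = C1 + Integral(a/cos(a), a)


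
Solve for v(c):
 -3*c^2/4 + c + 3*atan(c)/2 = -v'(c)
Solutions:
 v(c) = C1 + c^3/4 - c^2/2 - 3*c*atan(c)/2 + 3*log(c^2 + 1)/4


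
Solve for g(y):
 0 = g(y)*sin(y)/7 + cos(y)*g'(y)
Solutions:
 g(y) = C1*cos(y)^(1/7)


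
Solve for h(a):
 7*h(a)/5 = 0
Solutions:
 h(a) = 0


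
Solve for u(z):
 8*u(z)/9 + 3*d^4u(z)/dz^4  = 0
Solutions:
 u(z) = (C1*sin(6^(1/4)*z/3) + C2*cos(6^(1/4)*z/3))*exp(-6^(1/4)*z/3) + (C3*sin(6^(1/4)*z/3) + C4*cos(6^(1/4)*z/3))*exp(6^(1/4)*z/3)


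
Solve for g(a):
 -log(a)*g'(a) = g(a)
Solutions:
 g(a) = C1*exp(-li(a))


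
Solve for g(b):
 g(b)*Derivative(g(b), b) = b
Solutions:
 g(b) = -sqrt(C1 + b^2)
 g(b) = sqrt(C1 + b^2)


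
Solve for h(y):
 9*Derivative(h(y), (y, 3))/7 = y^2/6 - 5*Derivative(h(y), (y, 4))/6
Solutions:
 h(y) = C1 + C2*y + C3*y^2 + C4*exp(-54*y/35) + 7*y^5/3240 - 245*y^4/34992 + 8575*y^3/472392


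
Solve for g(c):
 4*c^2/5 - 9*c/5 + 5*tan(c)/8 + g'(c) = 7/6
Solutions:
 g(c) = C1 - 4*c^3/15 + 9*c^2/10 + 7*c/6 + 5*log(cos(c))/8


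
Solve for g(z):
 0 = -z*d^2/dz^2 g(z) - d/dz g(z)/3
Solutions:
 g(z) = C1 + C2*z^(2/3)


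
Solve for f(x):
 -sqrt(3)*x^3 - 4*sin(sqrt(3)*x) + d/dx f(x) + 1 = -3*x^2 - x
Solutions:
 f(x) = C1 + sqrt(3)*x^4/4 - x^3 - x^2/2 - x - 4*sqrt(3)*cos(sqrt(3)*x)/3


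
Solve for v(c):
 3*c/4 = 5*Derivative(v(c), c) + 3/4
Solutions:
 v(c) = C1 + 3*c^2/40 - 3*c/20


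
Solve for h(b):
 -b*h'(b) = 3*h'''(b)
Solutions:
 h(b) = C1 + Integral(C2*airyai(-3^(2/3)*b/3) + C3*airybi(-3^(2/3)*b/3), b)


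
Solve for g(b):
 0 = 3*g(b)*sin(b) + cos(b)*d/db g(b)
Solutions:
 g(b) = C1*cos(b)^3


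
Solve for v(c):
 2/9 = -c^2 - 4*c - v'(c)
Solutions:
 v(c) = C1 - c^3/3 - 2*c^2 - 2*c/9


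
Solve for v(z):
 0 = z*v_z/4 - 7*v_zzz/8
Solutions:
 v(z) = C1 + Integral(C2*airyai(2^(1/3)*7^(2/3)*z/7) + C3*airybi(2^(1/3)*7^(2/3)*z/7), z)


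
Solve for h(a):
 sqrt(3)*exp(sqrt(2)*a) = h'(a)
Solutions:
 h(a) = C1 + sqrt(6)*exp(sqrt(2)*a)/2


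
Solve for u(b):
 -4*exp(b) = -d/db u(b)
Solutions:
 u(b) = C1 + 4*exp(b)


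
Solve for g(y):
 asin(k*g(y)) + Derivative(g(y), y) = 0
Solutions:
 Integral(1/asin(_y*k), (_y, g(y))) = C1 - y


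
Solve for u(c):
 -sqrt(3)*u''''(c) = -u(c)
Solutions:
 u(c) = C1*exp(-3^(7/8)*c/3) + C2*exp(3^(7/8)*c/3) + C3*sin(3^(7/8)*c/3) + C4*cos(3^(7/8)*c/3)


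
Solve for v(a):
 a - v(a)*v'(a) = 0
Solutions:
 v(a) = -sqrt(C1 + a^2)
 v(a) = sqrt(C1 + a^2)


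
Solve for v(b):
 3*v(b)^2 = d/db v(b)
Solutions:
 v(b) = -1/(C1 + 3*b)


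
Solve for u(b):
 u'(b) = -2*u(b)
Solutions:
 u(b) = C1*exp(-2*b)


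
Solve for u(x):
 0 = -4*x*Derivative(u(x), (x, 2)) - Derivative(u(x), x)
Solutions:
 u(x) = C1 + C2*x^(3/4)


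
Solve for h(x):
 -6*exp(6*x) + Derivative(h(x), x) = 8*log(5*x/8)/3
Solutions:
 h(x) = C1 + 8*x*log(x)/3 + x*(-8*log(2) - 8/3 + 8*log(5)/3) + exp(6*x)


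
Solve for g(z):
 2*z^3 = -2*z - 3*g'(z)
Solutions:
 g(z) = C1 - z^4/6 - z^2/3


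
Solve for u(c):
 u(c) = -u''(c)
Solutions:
 u(c) = C1*sin(c) + C2*cos(c)


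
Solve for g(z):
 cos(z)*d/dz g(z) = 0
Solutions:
 g(z) = C1


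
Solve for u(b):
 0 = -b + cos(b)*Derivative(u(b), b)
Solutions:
 u(b) = C1 + Integral(b/cos(b), b)


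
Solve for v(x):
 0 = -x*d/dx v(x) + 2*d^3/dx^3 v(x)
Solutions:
 v(x) = C1 + Integral(C2*airyai(2^(2/3)*x/2) + C3*airybi(2^(2/3)*x/2), x)


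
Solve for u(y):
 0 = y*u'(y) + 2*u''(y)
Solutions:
 u(y) = C1 + C2*erf(y/2)


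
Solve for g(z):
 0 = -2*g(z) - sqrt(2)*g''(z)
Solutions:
 g(z) = C1*sin(2^(1/4)*z) + C2*cos(2^(1/4)*z)


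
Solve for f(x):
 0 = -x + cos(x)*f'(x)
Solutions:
 f(x) = C1 + Integral(x/cos(x), x)


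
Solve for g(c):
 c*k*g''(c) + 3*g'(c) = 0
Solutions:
 g(c) = C1 + c^(((re(k) - 3)*re(k) + im(k)^2)/(re(k)^2 + im(k)^2))*(C2*sin(3*log(c)*Abs(im(k))/(re(k)^2 + im(k)^2)) + C3*cos(3*log(c)*im(k)/(re(k)^2 + im(k)^2)))


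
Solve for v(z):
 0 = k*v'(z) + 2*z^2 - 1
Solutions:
 v(z) = C1 - 2*z^3/(3*k) + z/k


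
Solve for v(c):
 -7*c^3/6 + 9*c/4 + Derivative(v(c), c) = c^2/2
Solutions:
 v(c) = C1 + 7*c^4/24 + c^3/6 - 9*c^2/8


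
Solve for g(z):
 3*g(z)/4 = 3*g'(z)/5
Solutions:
 g(z) = C1*exp(5*z/4)


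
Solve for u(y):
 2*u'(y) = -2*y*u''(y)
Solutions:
 u(y) = C1 + C2*log(y)


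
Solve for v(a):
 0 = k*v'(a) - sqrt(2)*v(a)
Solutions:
 v(a) = C1*exp(sqrt(2)*a/k)


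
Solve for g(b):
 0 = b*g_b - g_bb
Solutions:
 g(b) = C1 + C2*erfi(sqrt(2)*b/2)


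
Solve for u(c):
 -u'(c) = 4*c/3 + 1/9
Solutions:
 u(c) = C1 - 2*c^2/3 - c/9


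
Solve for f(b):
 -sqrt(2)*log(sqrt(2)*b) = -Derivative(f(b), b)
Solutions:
 f(b) = C1 + sqrt(2)*b*log(b) - sqrt(2)*b + sqrt(2)*b*log(2)/2


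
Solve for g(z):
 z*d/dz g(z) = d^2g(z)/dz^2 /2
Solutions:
 g(z) = C1 + C2*erfi(z)


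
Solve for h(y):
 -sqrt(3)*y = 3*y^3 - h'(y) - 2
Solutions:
 h(y) = C1 + 3*y^4/4 + sqrt(3)*y^2/2 - 2*y


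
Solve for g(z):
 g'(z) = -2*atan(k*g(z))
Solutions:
 Integral(1/atan(_y*k), (_y, g(z))) = C1 - 2*z


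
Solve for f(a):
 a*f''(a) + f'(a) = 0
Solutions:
 f(a) = C1 + C2*log(a)


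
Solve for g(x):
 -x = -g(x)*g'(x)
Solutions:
 g(x) = -sqrt(C1 + x^2)
 g(x) = sqrt(C1 + x^2)


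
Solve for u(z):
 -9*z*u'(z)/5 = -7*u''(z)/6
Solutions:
 u(z) = C1 + C2*erfi(3*sqrt(105)*z/35)


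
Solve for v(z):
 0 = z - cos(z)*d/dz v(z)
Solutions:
 v(z) = C1 + Integral(z/cos(z), z)


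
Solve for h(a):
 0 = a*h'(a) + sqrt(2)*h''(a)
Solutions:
 h(a) = C1 + C2*erf(2^(1/4)*a/2)


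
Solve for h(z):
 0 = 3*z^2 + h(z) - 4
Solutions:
 h(z) = 4 - 3*z^2


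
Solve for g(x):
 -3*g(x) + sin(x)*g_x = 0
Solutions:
 g(x) = C1*(cos(x) - 1)^(3/2)/(cos(x) + 1)^(3/2)


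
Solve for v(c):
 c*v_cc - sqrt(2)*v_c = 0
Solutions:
 v(c) = C1 + C2*c^(1 + sqrt(2))


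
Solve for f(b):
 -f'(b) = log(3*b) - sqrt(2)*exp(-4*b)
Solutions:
 f(b) = C1 - b*log(b) + b*(1 - log(3)) - sqrt(2)*exp(-4*b)/4


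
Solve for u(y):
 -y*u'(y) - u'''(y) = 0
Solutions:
 u(y) = C1 + Integral(C2*airyai(-y) + C3*airybi(-y), y)


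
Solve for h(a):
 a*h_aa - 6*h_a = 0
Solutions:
 h(a) = C1 + C2*a^7


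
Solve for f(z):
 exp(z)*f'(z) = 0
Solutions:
 f(z) = C1


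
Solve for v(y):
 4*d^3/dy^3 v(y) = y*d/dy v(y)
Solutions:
 v(y) = C1 + Integral(C2*airyai(2^(1/3)*y/2) + C3*airybi(2^(1/3)*y/2), y)


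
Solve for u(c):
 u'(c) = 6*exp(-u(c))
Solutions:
 u(c) = log(C1 + 6*c)


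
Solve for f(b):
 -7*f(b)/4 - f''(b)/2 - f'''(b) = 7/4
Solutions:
 f(b) = C1*exp(b*(-2 + (3*sqrt(4011) + 190)^(-1/3) + (3*sqrt(4011) + 190)^(1/3))/12)*sin(sqrt(3)*b*(-(3*sqrt(4011) + 190)^(1/3) + (3*sqrt(4011) + 190)^(-1/3))/12) + C2*exp(b*(-2 + (3*sqrt(4011) + 190)^(-1/3) + (3*sqrt(4011) + 190)^(1/3))/12)*cos(sqrt(3)*b*(-(3*sqrt(4011) + 190)^(1/3) + (3*sqrt(4011) + 190)^(-1/3))/12) + C3*exp(-b*((3*sqrt(4011) + 190)^(-1/3) + 1 + (3*sqrt(4011) + 190)^(1/3))/6) - 1


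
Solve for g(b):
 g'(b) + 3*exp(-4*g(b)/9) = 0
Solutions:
 g(b) = 9*log(-I*(C1 - 4*b/3)^(1/4))
 g(b) = 9*log(I*(C1 - 4*b/3)^(1/4))
 g(b) = 9*log(-(C1 - 4*b/3)^(1/4))
 g(b) = 9*log(C1 - 4*b/3)/4


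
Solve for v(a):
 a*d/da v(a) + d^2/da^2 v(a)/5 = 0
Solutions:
 v(a) = C1 + C2*erf(sqrt(10)*a/2)


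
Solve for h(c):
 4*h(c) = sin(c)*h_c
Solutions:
 h(c) = C1*(cos(c)^2 - 2*cos(c) + 1)/(cos(c)^2 + 2*cos(c) + 1)


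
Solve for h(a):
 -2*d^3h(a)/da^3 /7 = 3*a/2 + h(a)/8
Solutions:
 h(a) = C3*exp(-2^(2/3)*7^(1/3)*a/4) - 12*a + (C1*sin(2^(2/3)*sqrt(3)*7^(1/3)*a/8) + C2*cos(2^(2/3)*sqrt(3)*7^(1/3)*a/8))*exp(2^(2/3)*7^(1/3)*a/8)


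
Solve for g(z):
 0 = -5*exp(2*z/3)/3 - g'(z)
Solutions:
 g(z) = C1 - 5*exp(2*z/3)/2


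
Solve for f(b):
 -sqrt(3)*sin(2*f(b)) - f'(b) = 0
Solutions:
 f(b) = pi - acos((-C1 - exp(4*sqrt(3)*b))/(C1 - exp(4*sqrt(3)*b)))/2
 f(b) = acos((-C1 - exp(4*sqrt(3)*b))/(C1 - exp(4*sqrt(3)*b)))/2


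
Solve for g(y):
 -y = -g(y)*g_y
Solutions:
 g(y) = -sqrt(C1 + y^2)
 g(y) = sqrt(C1 + y^2)


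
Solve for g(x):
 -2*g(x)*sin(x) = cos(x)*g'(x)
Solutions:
 g(x) = C1*cos(x)^2


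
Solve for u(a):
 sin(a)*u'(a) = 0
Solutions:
 u(a) = C1


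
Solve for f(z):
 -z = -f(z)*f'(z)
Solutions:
 f(z) = -sqrt(C1 + z^2)
 f(z) = sqrt(C1 + z^2)


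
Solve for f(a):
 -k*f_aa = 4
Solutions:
 f(a) = C1 + C2*a - 2*a^2/k


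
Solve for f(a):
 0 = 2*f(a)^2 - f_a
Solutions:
 f(a) = -1/(C1 + 2*a)


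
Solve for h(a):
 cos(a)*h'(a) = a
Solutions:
 h(a) = C1 + Integral(a/cos(a), a)


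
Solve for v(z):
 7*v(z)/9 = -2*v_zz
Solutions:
 v(z) = C1*sin(sqrt(14)*z/6) + C2*cos(sqrt(14)*z/6)


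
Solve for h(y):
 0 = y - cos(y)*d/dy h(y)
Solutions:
 h(y) = C1 + Integral(y/cos(y), y)


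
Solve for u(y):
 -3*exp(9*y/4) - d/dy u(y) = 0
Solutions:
 u(y) = C1 - 4*exp(9*y/4)/3


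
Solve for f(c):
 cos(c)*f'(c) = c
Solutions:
 f(c) = C1 + Integral(c/cos(c), c)


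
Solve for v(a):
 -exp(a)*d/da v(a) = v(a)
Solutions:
 v(a) = C1*exp(exp(-a))


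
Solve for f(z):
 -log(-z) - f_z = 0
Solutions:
 f(z) = C1 - z*log(-z) + z


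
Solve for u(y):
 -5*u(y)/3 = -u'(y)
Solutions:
 u(y) = C1*exp(5*y/3)


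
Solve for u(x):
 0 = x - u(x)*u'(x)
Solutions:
 u(x) = -sqrt(C1 + x^2)
 u(x) = sqrt(C1 + x^2)


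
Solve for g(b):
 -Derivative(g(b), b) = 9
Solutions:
 g(b) = C1 - 9*b


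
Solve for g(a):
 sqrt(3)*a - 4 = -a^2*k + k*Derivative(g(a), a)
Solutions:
 g(a) = C1 + a^3/3 + sqrt(3)*a^2/(2*k) - 4*a/k


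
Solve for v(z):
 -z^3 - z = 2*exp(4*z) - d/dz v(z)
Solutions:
 v(z) = C1 + z^4/4 + z^2/2 + exp(4*z)/2


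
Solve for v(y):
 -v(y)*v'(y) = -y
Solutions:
 v(y) = -sqrt(C1 + y^2)
 v(y) = sqrt(C1 + y^2)


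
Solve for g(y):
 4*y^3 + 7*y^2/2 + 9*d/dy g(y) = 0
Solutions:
 g(y) = C1 - y^4/9 - 7*y^3/54


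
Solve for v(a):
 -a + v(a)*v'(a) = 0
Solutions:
 v(a) = -sqrt(C1 + a^2)
 v(a) = sqrt(C1 + a^2)


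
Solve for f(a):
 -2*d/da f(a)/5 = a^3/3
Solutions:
 f(a) = C1 - 5*a^4/24


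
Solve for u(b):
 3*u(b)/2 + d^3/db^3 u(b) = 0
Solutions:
 u(b) = C3*exp(-2^(2/3)*3^(1/3)*b/2) + (C1*sin(2^(2/3)*3^(5/6)*b/4) + C2*cos(2^(2/3)*3^(5/6)*b/4))*exp(2^(2/3)*3^(1/3)*b/4)


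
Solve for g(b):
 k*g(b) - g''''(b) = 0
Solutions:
 g(b) = C1*exp(-b*k^(1/4)) + C2*exp(b*k^(1/4)) + C3*exp(-I*b*k^(1/4)) + C4*exp(I*b*k^(1/4))


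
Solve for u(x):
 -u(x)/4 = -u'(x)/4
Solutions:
 u(x) = C1*exp(x)


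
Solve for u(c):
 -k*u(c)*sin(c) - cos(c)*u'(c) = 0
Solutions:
 u(c) = C1*exp(k*log(cos(c)))


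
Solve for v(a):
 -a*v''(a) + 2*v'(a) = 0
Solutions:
 v(a) = C1 + C2*a^3


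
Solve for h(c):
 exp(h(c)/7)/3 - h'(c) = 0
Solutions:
 h(c) = 7*log(-1/(C1 + c)) + 7*log(21)


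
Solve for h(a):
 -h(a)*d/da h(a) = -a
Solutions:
 h(a) = -sqrt(C1 + a^2)
 h(a) = sqrt(C1 + a^2)


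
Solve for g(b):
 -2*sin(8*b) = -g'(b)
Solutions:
 g(b) = C1 - cos(8*b)/4


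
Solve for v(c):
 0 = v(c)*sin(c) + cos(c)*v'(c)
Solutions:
 v(c) = C1*cos(c)


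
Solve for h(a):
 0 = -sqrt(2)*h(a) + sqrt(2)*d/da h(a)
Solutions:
 h(a) = C1*exp(a)


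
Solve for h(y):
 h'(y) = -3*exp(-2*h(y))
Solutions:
 h(y) = log(-sqrt(C1 - 6*y))
 h(y) = log(C1 - 6*y)/2


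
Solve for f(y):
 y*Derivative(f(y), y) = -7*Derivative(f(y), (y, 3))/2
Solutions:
 f(y) = C1 + Integral(C2*airyai(-2^(1/3)*7^(2/3)*y/7) + C3*airybi(-2^(1/3)*7^(2/3)*y/7), y)


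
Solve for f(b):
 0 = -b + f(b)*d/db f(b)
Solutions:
 f(b) = -sqrt(C1 + b^2)
 f(b) = sqrt(C1 + b^2)


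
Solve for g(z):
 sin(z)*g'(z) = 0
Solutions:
 g(z) = C1


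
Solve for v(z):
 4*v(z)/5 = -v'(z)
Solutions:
 v(z) = C1*exp(-4*z/5)


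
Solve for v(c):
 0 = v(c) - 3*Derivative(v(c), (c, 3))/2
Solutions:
 v(c) = C3*exp(2^(1/3)*3^(2/3)*c/3) + (C1*sin(2^(1/3)*3^(1/6)*c/2) + C2*cos(2^(1/3)*3^(1/6)*c/2))*exp(-2^(1/3)*3^(2/3)*c/6)


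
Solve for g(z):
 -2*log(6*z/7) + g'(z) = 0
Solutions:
 g(z) = C1 + 2*z*log(z) - 2*z + z*log(36/49)


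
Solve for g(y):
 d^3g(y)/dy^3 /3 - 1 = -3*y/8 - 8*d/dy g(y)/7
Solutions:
 g(y) = C1 + C2*sin(2*sqrt(42)*y/7) + C3*cos(2*sqrt(42)*y/7) - 21*y^2/128 + 7*y/8


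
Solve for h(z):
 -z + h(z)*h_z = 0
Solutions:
 h(z) = -sqrt(C1 + z^2)
 h(z) = sqrt(C1 + z^2)


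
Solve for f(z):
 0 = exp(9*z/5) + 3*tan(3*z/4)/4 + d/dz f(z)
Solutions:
 f(z) = C1 - 5*exp(9*z/5)/9 + log(cos(3*z/4))


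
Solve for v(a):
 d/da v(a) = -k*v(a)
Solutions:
 v(a) = C1*exp(-a*k)


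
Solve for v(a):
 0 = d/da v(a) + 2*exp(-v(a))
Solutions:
 v(a) = log(C1 - 2*a)


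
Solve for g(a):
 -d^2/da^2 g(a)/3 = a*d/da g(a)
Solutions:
 g(a) = C1 + C2*erf(sqrt(6)*a/2)


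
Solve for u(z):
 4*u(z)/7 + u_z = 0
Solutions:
 u(z) = C1*exp(-4*z/7)


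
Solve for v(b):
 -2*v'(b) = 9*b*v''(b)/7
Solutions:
 v(b) = C1 + C2/b^(5/9)


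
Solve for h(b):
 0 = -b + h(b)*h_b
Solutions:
 h(b) = -sqrt(C1 + b^2)
 h(b) = sqrt(C1 + b^2)


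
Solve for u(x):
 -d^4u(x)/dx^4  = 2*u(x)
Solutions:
 u(x) = (C1*sin(2^(3/4)*x/2) + C2*cos(2^(3/4)*x/2))*exp(-2^(3/4)*x/2) + (C3*sin(2^(3/4)*x/2) + C4*cos(2^(3/4)*x/2))*exp(2^(3/4)*x/2)


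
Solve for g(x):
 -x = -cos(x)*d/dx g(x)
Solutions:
 g(x) = C1 + Integral(x/cos(x), x)


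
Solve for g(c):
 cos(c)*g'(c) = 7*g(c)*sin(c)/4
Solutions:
 g(c) = C1/cos(c)^(7/4)


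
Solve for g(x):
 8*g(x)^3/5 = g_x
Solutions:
 g(x) = -sqrt(10)*sqrt(-1/(C1 + 8*x))/2
 g(x) = sqrt(10)*sqrt(-1/(C1 + 8*x))/2


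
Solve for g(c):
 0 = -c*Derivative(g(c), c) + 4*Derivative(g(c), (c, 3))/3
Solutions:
 g(c) = C1 + Integral(C2*airyai(6^(1/3)*c/2) + C3*airybi(6^(1/3)*c/2), c)


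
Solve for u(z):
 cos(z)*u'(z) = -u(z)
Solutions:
 u(z) = C1*sqrt(sin(z) - 1)/sqrt(sin(z) + 1)


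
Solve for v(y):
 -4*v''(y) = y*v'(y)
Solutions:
 v(y) = C1 + C2*erf(sqrt(2)*y/4)


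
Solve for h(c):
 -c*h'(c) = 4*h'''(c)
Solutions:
 h(c) = C1 + Integral(C2*airyai(-2^(1/3)*c/2) + C3*airybi(-2^(1/3)*c/2), c)


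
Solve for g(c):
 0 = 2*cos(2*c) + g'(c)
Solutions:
 g(c) = C1 - sin(2*c)


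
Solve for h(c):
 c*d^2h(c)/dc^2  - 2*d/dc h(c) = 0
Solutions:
 h(c) = C1 + C2*c^3


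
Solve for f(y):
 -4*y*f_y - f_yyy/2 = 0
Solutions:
 f(y) = C1 + Integral(C2*airyai(-2*y) + C3*airybi(-2*y), y)


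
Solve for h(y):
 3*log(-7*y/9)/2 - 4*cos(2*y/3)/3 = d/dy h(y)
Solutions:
 h(y) = C1 + 3*y*log(-y)/2 - 3*y*log(3) - 3*y/2 + 3*y*log(7)/2 - 2*sin(2*y/3)


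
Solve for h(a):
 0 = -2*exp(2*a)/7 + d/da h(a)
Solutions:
 h(a) = C1 + exp(2*a)/7


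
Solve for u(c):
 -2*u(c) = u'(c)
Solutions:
 u(c) = C1*exp(-2*c)


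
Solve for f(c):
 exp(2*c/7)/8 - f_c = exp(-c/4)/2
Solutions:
 f(c) = C1 + 7*exp(2*c/7)/16 + 2*exp(-c/4)


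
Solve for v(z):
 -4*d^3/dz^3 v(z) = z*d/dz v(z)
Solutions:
 v(z) = C1 + Integral(C2*airyai(-2^(1/3)*z/2) + C3*airybi(-2^(1/3)*z/2), z)


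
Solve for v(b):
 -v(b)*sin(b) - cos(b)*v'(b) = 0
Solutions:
 v(b) = C1*cos(b)


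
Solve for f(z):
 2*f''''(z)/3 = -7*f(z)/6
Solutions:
 f(z) = (C1*sin(7^(1/4)*z/2) + C2*cos(7^(1/4)*z/2))*exp(-7^(1/4)*z/2) + (C3*sin(7^(1/4)*z/2) + C4*cos(7^(1/4)*z/2))*exp(7^(1/4)*z/2)


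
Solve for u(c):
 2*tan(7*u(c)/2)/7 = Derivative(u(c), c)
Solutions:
 u(c) = -2*asin(C1*exp(c))/7 + 2*pi/7
 u(c) = 2*asin(C1*exp(c))/7


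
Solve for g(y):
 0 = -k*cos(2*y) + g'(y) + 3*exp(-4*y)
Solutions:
 g(y) = C1 + k*sin(2*y)/2 + 3*exp(-4*y)/4


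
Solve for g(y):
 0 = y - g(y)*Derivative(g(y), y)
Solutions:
 g(y) = -sqrt(C1 + y^2)
 g(y) = sqrt(C1 + y^2)


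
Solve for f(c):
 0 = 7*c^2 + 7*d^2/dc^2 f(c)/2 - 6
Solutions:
 f(c) = C1 + C2*c - c^4/6 + 6*c^2/7


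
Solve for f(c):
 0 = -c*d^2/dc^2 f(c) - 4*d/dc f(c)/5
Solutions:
 f(c) = C1 + C2*c^(1/5)


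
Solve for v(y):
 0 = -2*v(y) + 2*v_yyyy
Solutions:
 v(y) = C1*exp(-y) + C2*exp(y) + C3*sin(y) + C4*cos(y)


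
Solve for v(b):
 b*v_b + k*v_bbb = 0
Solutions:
 v(b) = C1 + Integral(C2*airyai(b*(-1/k)^(1/3)) + C3*airybi(b*(-1/k)^(1/3)), b)


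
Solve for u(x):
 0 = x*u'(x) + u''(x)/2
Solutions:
 u(x) = C1 + C2*erf(x)


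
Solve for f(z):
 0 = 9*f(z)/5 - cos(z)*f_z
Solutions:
 f(z) = C1*(sin(z) + 1)^(9/10)/(sin(z) - 1)^(9/10)


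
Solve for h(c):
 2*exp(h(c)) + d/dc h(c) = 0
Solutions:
 h(c) = log(1/(C1 + 2*c))


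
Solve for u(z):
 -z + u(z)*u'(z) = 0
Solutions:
 u(z) = -sqrt(C1 + z^2)
 u(z) = sqrt(C1 + z^2)


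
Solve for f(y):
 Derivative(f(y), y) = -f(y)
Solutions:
 f(y) = C1*exp(-y)


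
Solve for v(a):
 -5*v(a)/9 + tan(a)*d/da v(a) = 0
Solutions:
 v(a) = C1*sin(a)^(5/9)


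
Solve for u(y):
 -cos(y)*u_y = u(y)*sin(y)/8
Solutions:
 u(y) = C1*cos(y)^(1/8)


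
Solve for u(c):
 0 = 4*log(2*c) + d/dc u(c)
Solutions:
 u(c) = C1 - 4*c*log(c) - c*log(16) + 4*c


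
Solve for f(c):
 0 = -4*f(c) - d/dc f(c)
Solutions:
 f(c) = C1*exp(-4*c)


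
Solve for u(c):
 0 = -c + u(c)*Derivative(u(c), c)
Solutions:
 u(c) = -sqrt(C1 + c^2)
 u(c) = sqrt(C1 + c^2)


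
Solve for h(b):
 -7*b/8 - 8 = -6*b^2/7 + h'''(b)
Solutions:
 h(b) = C1 + C2*b + C3*b^2 + b^5/70 - 7*b^4/192 - 4*b^3/3


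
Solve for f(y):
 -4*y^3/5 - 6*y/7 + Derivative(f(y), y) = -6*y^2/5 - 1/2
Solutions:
 f(y) = C1 + y^4/5 - 2*y^3/5 + 3*y^2/7 - y/2


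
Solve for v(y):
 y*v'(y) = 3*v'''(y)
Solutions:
 v(y) = C1 + Integral(C2*airyai(3^(2/3)*y/3) + C3*airybi(3^(2/3)*y/3), y)


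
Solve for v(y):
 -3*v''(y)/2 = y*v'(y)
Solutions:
 v(y) = C1 + C2*erf(sqrt(3)*y/3)


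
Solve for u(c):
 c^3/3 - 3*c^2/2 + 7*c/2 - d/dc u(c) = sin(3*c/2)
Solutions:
 u(c) = C1 + c^4/12 - c^3/2 + 7*c^2/4 + 2*cos(3*c/2)/3


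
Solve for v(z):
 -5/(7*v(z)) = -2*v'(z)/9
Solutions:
 v(z) = -sqrt(C1 + 315*z)/7
 v(z) = sqrt(C1 + 315*z)/7


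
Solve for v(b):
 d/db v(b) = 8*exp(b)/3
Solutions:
 v(b) = C1 + 8*exp(b)/3


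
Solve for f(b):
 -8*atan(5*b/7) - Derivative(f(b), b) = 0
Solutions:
 f(b) = C1 - 8*b*atan(5*b/7) + 28*log(25*b^2 + 49)/5


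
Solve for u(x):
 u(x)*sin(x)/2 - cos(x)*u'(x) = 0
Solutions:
 u(x) = C1/sqrt(cos(x))


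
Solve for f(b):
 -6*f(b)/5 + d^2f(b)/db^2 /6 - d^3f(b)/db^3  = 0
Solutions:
 f(b) = C1*exp(b*(5*5^(1/3)/(108*sqrt(26229) + 17491)^(1/3) + 10 + 5^(2/3)*(108*sqrt(26229) + 17491)^(1/3))/180)*sin(sqrt(3)*5^(1/3)*b*(-5^(1/3)*(108*sqrt(26229) + 17491)^(1/3) + 5/(108*sqrt(26229) + 17491)^(1/3))/180) + C2*exp(b*(5*5^(1/3)/(108*sqrt(26229) + 17491)^(1/3) + 10 + 5^(2/3)*(108*sqrt(26229) + 17491)^(1/3))/180)*cos(sqrt(3)*5^(1/3)*b*(-5^(1/3)*(108*sqrt(26229) + 17491)^(1/3) + 5/(108*sqrt(26229) + 17491)^(1/3))/180) + C3*exp(b*(-5^(2/3)*(108*sqrt(26229) + 17491)^(1/3) - 5*5^(1/3)/(108*sqrt(26229) + 17491)^(1/3) + 5)/90)


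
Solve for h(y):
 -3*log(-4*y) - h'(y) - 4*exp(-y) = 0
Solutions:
 h(y) = C1 - 3*y*log(-y) + 3*y*(1 - 2*log(2)) + 4*exp(-y)


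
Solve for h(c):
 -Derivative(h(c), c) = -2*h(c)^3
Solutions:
 h(c) = -sqrt(2)*sqrt(-1/(C1 + 2*c))/2
 h(c) = sqrt(2)*sqrt(-1/(C1 + 2*c))/2


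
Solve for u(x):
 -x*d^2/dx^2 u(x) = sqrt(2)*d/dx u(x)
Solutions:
 u(x) = C1 + C2*x^(1 - sqrt(2))


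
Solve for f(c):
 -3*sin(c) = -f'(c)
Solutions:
 f(c) = C1 - 3*cos(c)


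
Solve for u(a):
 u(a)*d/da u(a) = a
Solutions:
 u(a) = -sqrt(C1 + a^2)
 u(a) = sqrt(C1 + a^2)


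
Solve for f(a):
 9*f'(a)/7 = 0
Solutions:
 f(a) = C1
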